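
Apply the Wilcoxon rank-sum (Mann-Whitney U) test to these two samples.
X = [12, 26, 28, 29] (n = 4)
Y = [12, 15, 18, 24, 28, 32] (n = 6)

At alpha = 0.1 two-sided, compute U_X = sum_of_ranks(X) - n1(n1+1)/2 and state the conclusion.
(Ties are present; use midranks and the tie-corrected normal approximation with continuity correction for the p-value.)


Step 1: Combine and sort all 10 observations; assign midranks.
sorted (value, group): (12,X), (12,Y), (15,Y), (18,Y), (24,Y), (26,X), (28,X), (28,Y), (29,X), (32,Y)
ranks: 12->1.5, 12->1.5, 15->3, 18->4, 24->5, 26->6, 28->7.5, 28->7.5, 29->9, 32->10
Step 2: Rank sum for X: R1 = 1.5 + 6 + 7.5 + 9 = 24.
Step 3: U_X = R1 - n1(n1+1)/2 = 24 - 4*5/2 = 24 - 10 = 14.
       U_Y = n1*n2 - U_X = 24 - 14 = 10.
Step 4: Ties are present, so use the tie-corrected normal approximation (with continuity correction) for the p-value.
Step 5: p-value = 0.747637; compare to alpha = 0.1. fail to reject H0.

U_X = 14, p = 0.747637, fail to reject H0 at alpha = 0.1.


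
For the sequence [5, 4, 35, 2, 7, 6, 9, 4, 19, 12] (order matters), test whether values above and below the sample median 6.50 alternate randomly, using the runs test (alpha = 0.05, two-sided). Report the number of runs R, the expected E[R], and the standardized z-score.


Step 1: Compute median = 6.50; label A = above, B = below.
Labels in order: BBABABABAA  (n_A = 5, n_B = 5)
Step 2: Count runs R = 8.
Step 3: Under H0 (random ordering), E[R] = 2*n_A*n_B/(n_A+n_B) + 1 = 2*5*5/10 + 1 = 6.0000.
        Var[R] = 2*n_A*n_B*(2*n_A*n_B - n_A - n_B) / ((n_A+n_B)^2 * (n_A+n_B-1)) = 2000/900 = 2.2222.
        SD[R] = 1.4907.
Step 4: Continuity-corrected z = (R - 0.5 - E[R]) / SD[R] = (8 - 0.5 - 6.0000) / 1.4907 = 1.0062.
Step 5: Two-sided p-value via normal approximation = 2*(1 - Phi(|z|)) = 0.314305.
Step 6: alpha = 0.05. fail to reject H0.

R = 8, z = 1.0062, p = 0.314305, fail to reject H0.


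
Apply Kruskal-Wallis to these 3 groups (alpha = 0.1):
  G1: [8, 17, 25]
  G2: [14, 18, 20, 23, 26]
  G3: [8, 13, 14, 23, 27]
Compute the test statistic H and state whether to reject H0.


Step 1: Combine all N = 13 observations and assign midranks.
sorted (value, group, rank): (8,G1,1.5), (8,G3,1.5), (13,G3,3), (14,G2,4.5), (14,G3,4.5), (17,G1,6), (18,G2,7), (20,G2,8), (23,G2,9.5), (23,G3,9.5), (25,G1,11), (26,G2,12), (27,G3,13)
Step 2: Sum ranks within each group.
R_1 = 18.5 (n_1 = 3)
R_2 = 41 (n_2 = 5)
R_3 = 31.5 (n_3 = 5)
Step 3: H = 12/(N(N+1)) * sum(R_i^2/n_i) - 3(N+1)
     = 12/(13*14) * (18.5^2/3 + 41^2/5 + 31.5^2/5) - 3*14
     = 0.065934 * 648.733 - 42
     = 0.773626.
Step 4: Ties present; correction factor C = 1 - 18/(13^3 - 13) = 0.991758. Corrected H = 0.773626 / 0.991758 = 0.780055.
Step 5: Under H0, H ~ chi^2(2); p-value = 0.677038.
Step 6: alpha = 0.1. fail to reject H0.

H = 0.7801, df = 2, p = 0.677038, fail to reject H0.


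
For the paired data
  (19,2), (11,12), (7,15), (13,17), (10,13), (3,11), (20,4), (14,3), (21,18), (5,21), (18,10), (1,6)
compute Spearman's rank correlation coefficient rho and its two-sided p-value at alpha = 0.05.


Step 1: Rank x and y separately (midranks; no ties here).
rank(x): 19->10, 11->6, 7->4, 13->7, 10->5, 3->2, 20->11, 14->8, 21->12, 5->3, 18->9, 1->1
rank(y): 2->1, 12->7, 15->9, 17->10, 13->8, 11->6, 4->3, 3->2, 18->11, 21->12, 10->5, 6->4
Step 2: d_i = R_x(i) - R_y(i); compute d_i^2.
  (10-1)^2=81, (6-7)^2=1, (4-9)^2=25, (7-10)^2=9, (5-8)^2=9, (2-6)^2=16, (11-3)^2=64, (8-2)^2=36, (12-11)^2=1, (3-12)^2=81, (9-5)^2=16, (1-4)^2=9
sum(d^2) = 348.
Step 3: rho = 1 - 6*348 / (12*(12^2 - 1)) = 1 - 2088/1716 = -0.216783.
Step 4: Under H0, t = rho * sqrt((n-2)/(1-rho^2)) = -0.7022 ~ t(10).
Step 5: Two-sided p-value from the t-distribution with 10 df = 0.498556.
Step 6: alpha = 0.05. fail to reject H0.

rho = -0.2168, p = 0.498556, fail to reject H0 at alpha = 0.05.


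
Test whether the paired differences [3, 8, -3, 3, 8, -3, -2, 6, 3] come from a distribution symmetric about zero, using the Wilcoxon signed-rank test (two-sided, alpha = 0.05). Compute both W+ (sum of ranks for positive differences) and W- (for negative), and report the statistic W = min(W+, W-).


Step 1: Drop any zero differences (none here) and take |d_i|.
|d| = [3, 8, 3, 3, 8, 3, 2, 6, 3]
Step 2: Midrank |d_i| (ties get averaged ranks).
ranks: |3|->4, |8|->8.5, |3|->4, |3|->4, |8|->8.5, |3|->4, |2|->1, |6|->7, |3|->4
Step 3: Attach original signs; sum ranks with positive sign and with negative sign.
W+ = 4 + 8.5 + 4 + 8.5 + 7 + 4 = 36
W- = 4 + 4 + 1 = 9
(Check: W+ + W- = 45 should equal n(n+1)/2 = 45.)
Step 4: Test statistic W = min(W+, W-) = 9.
Step 5: Ties in |d|, so use the tie-corrected normal approximation.
        E[W] = n(n+1)/4 = 9*10/4 = 22.5.
        Tie groups: |d|=3 (t=5), |d|=8 (t=2); sum(t^3 - t) = 126.
        Var[W] = n(n+1)(2n+1)/24 - sum(t^3-t)/48 = 1710/24 - 126/48 = 68.625.
        z = (W - E[W]) / sqrt(Var[W]) = (9 - 22.5) / 8.2840 = -1.6296.
        Two-sided p = 2*Phi(z) = 0.103177.
Step 6: alpha = 0.05. fail to reject H0.

W+ = 36, W- = 9, W = min = 9, p = 0.103177, fail to reject H0.


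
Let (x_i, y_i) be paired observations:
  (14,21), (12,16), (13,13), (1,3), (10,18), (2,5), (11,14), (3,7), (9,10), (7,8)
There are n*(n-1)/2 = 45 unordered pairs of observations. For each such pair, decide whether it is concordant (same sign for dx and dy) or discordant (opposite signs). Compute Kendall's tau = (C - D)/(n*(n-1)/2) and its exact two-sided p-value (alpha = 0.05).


Step 1: Enumerate the 45 unordered pairs (i,j) with i<j and classify each by sign(x_j-x_i) * sign(y_j-y_i).
  (1,2):dx=-2,dy=-5->C; (1,3):dx=-1,dy=-8->C; (1,4):dx=-13,dy=-18->C; (1,5):dx=-4,dy=-3->C
  (1,6):dx=-12,dy=-16->C; (1,7):dx=-3,dy=-7->C; (1,8):dx=-11,dy=-14->C; (1,9):dx=-5,dy=-11->C
  (1,10):dx=-7,dy=-13->C; (2,3):dx=+1,dy=-3->D; (2,4):dx=-11,dy=-13->C; (2,5):dx=-2,dy=+2->D
  (2,6):dx=-10,dy=-11->C; (2,7):dx=-1,dy=-2->C; (2,8):dx=-9,dy=-9->C; (2,9):dx=-3,dy=-6->C
  (2,10):dx=-5,dy=-8->C; (3,4):dx=-12,dy=-10->C; (3,5):dx=-3,dy=+5->D; (3,6):dx=-11,dy=-8->C
  (3,7):dx=-2,dy=+1->D; (3,8):dx=-10,dy=-6->C; (3,9):dx=-4,dy=-3->C; (3,10):dx=-6,dy=-5->C
  (4,5):dx=+9,dy=+15->C; (4,6):dx=+1,dy=+2->C; (4,7):dx=+10,dy=+11->C; (4,8):dx=+2,dy=+4->C
  (4,9):dx=+8,dy=+7->C; (4,10):dx=+6,dy=+5->C; (5,6):dx=-8,dy=-13->C; (5,7):dx=+1,dy=-4->D
  (5,8):dx=-7,dy=-11->C; (5,9):dx=-1,dy=-8->C; (5,10):dx=-3,dy=-10->C; (6,7):dx=+9,dy=+9->C
  (6,8):dx=+1,dy=+2->C; (6,9):dx=+7,dy=+5->C; (6,10):dx=+5,dy=+3->C; (7,8):dx=-8,dy=-7->C
  (7,9):dx=-2,dy=-4->C; (7,10):dx=-4,dy=-6->C; (8,9):dx=+6,dy=+3->C; (8,10):dx=+4,dy=+1->C
  (9,10):dx=-2,dy=-2->C
Step 2: C = 40, D = 5, total pairs = 45.
Step 3: tau = (C - D)/(n(n-1)/2) = (40 - 5)/45 = 0.777778.
Step 4: Exact two-sided p-value (enumerate n! = 3628800 permutations of y under H0): p = 0.000946.
Step 5: alpha = 0.05. reject H0.

tau_b = 0.7778 (C=40, D=5), p = 0.000946, reject H0.


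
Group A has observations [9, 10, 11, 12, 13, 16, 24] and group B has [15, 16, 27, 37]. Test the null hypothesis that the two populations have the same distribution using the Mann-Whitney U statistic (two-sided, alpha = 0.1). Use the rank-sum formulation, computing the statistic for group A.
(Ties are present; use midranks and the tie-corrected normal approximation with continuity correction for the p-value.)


Step 1: Combine and sort all 11 observations; assign midranks.
sorted (value, group): (9,X), (10,X), (11,X), (12,X), (13,X), (15,Y), (16,X), (16,Y), (24,X), (27,Y), (37,Y)
ranks: 9->1, 10->2, 11->3, 12->4, 13->5, 15->6, 16->7.5, 16->7.5, 24->9, 27->10, 37->11
Step 2: Rank sum for X: R1 = 1 + 2 + 3 + 4 + 5 + 7.5 + 9 = 31.5.
Step 3: U_X = R1 - n1(n1+1)/2 = 31.5 - 7*8/2 = 31.5 - 28 = 3.5.
       U_Y = n1*n2 - U_X = 28 - 3.5 = 24.5.
Step 4: Ties are present, so use the tie-corrected normal approximation (with continuity correction) for the p-value.
Step 5: p-value = 0.058207; compare to alpha = 0.1. reject H0.

U_X = 3.5, p = 0.058207, reject H0 at alpha = 0.1.


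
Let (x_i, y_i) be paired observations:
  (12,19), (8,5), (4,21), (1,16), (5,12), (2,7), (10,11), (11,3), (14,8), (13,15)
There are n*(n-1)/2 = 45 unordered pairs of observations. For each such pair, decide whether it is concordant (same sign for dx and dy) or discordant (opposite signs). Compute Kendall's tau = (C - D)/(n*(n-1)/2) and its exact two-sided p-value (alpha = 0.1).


Step 1: Enumerate the 45 unordered pairs (i,j) with i<j and classify each by sign(x_j-x_i) * sign(y_j-y_i).
  (1,2):dx=-4,dy=-14->C; (1,3):dx=-8,dy=+2->D; (1,4):dx=-11,dy=-3->C; (1,5):dx=-7,dy=-7->C
  (1,6):dx=-10,dy=-12->C; (1,7):dx=-2,dy=-8->C; (1,8):dx=-1,dy=-16->C; (1,9):dx=+2,dy=-11->D
  (1,10):dx=+1,dy=-4->D; (2,3):dx=-4,dy=+16->D; (2,4):dx=-7,dy=+11->D; (2,5):dx=-3,dy=+7->D
  (2,6):dx=-6,dy=+2->D; (2,7):dx=+2,dy=+6->C; (2,8):dx=+3,dy=-2->D; (2,9):dx=+6,dy=+3->C
  (2,10):dx=+5,dy=+10->C; (3,4):dx=-3,dy=-5->C; (3,5):dx=+1,dy=-9->D; (3,6):dx=-2,dy=-14->C
  (3,7):dx=+6,dy=-10->D; (3,8):dx=+7,dy=-18->D; (3,9):dx=+10,dy=-13->D; (3,10):dx=+9,dy=-6->D
  (4,5):dx=+4,dy=-4->D; (4,6):dx=+1,dy=-9->D; (4,7):dx=+9,dy=-5->D; (4,8):dx=+10,dy=-13->D
  (4,9):dx=+13,dy=-8->D; (4,10):dx=+12,dy=-1->D; (5,6):dx=-3,dy=-5->C; (5,7):dx=+5,dy=-1->D
  (5,8):dx=+6,dy=-9->D; (5,9):dx=+9,dy=-4->D; (5,10):dx=+8,dy=+3->C; (6,7):dx=+8,dy=+4->C
  (6,8):dx=+9,dy=-4->D; (6,9):dx=+12,dy=+1->C; (6,10):dx=+11,dy=+8->C; (7,8):dx=+1,dy=-8->D
  (7,9):dx=+4,dy=-3->D; (7,10):dx=+3,dy=+4->C; (8,9):dx=+3,dy=+5->C; (8,10):dx=+2,dy=+12->C
  (9,10):dx=-1,dy=+7->D
Step 2: C = 19, D = 26, total pairs = 45.
Step 3: tau = (C - D)/(n(n-1)/2) = (19 - 26)/45 = -0.155556.
Step 4: Exact two-sided p-value (enumerate n! = 3628800 permutations of y under H0): p = 0.600654.
Step 5: alpha = 0.1. fail to reject H0.

tau_b = -0.1556 (C=19, D=26), p = 0.600654, fail to reject H0.


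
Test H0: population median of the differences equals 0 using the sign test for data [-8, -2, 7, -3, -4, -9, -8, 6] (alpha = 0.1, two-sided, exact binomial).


Step 1: Discard zero differences. Original n = 8; n_eff = number of nonzero differences = 8.
Nonzero differences (with sign): -8, -2, +7, -3, -4, -9, -8, +6
Step 2: Count signs: positive = 2, negative = 6.
Step 3: Under H0: P(positive) = 0.5, so the number of positives S ~ Bin(8, 0.5).
Step 4: Two-sided exact p-value = sum of Bin(8,0.5) probabilities at or below the observed probability = 0.289062.
Step 5: alpha = 0.1. fail to reject H0.

n_eff = 8, pos = 2, neg = 6, p = 0.289062, fail to reject H0.


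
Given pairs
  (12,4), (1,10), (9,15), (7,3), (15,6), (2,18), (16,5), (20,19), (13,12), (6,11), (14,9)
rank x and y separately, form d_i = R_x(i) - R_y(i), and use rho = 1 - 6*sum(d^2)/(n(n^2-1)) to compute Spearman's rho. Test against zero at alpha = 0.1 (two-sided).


Step 1: Rank x and y separately (midranks; no ties here).
rank(x): 12->6, 1->1, 9->5, 7->4, 15->9, 2->2, 16->10, 20->11, 13->7, 6->3, 14->8
rank(y): 4->2, 10->6, 15->9, 3->1, 6->4, 18->10, 5->3, 19->11, 12->8, 11->7, 9->5
Step 2: d_i = R_x(i) - R_y(i); compute d_i^2.
  (6-2)^2=16, (1-6)^2=25, (5-9)^2=16, (4-1)^2=9, (9-4)^2=25, (2-10)^2=64, (10-3)^2=49, (11-11)^2=0, (7-8)^2=1, (3-7)^2=16, (8-5)^2=9
sum(d^2) = 230.
Step 3: rho = 1 - 6*230 / (11*(11^2 - 1)) = 1 - 1380/1320 = -0.045455.
Step 4: Under H0, t = rho * sqrt((n-2)/(1-rho^2)) = -0.1365 ~ t(9).
Step 5: Two-sided p-value from the t-distribution with 9 df = 0.894427.
Step 6: alpha = 0.1. fail to reject H0.

rho = -0.0455, p = 0.894427, fail to reject H0 at alpha = 0.1.


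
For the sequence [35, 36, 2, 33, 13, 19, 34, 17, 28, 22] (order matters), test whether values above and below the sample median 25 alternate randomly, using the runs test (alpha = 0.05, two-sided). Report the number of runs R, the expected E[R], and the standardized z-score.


Step 1: Compute median = 25; label A = above, B = below.
Labels in order: AABABBABAB  (n_A = 5, n_B = 5)
Step 2: Count runs R = 8.
Step 3: Under H0 (random ordering), E[R] = 2*n_A*n_B/(n_A+n_B) + 1 = 2*5*5/10 + 1 = 6.0000.
        Var[R] = 2*n_A*n_B*(2*n_A*n_B - n_A - n_B) / ((n_A+n_B)^2 * (n_A+n_B-1)) = 2000/900 = 2.2222.
        SD[R] = 1.4907.
Step 4: Continuity-corrected z = (R - 0.5 - E[R]) / SD[R] = (8 - 0.5 - 6.0000) / 1.4907 = 1.0062.
Step 5: Two-sided p-value via normal approximation = 2*(1 - Phi(|z|)) = 0.314305.
Step 6: alpha = 0.05. fail to reject H0.

R = 8, z = 1.0062, p = 0.314305, fail to reject H0.


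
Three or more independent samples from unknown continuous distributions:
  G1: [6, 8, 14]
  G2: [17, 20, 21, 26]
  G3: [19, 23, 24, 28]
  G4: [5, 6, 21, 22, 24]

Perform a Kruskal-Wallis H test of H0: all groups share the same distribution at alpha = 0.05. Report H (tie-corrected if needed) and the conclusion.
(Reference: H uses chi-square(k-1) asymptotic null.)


Step 1: Combine all N = 16 observations and assign midranks.
sorted (value, group, rank): (5,G4,1), (6,G1,2.5), (6,G4,2.5), (8,G1,4), (14,G1,5), (17,G2,6), (19,G3,7), (20,G2,8), (21,G2,9.5), (21,G4,9.5), (22,G4,11), (23,G3,12), (24,G3,13.5), (24,G4,13.5), (26,G2,15), (28,G3,16)
Step 2: Sum ranks within each group.
R_1 = 11.5 (n_1 = 3)
R_2 = 38.5 (n_2 = 4)
R_3 = 48.5 (n_3 = 4)
R_4 = 37.5 (n_4 = 5)
Step 3: H = 12/(N(N+1)) * sum(R_i^2/n_i) - 3(N+1)
     = 12/(16*17) * (11.5^2/3 + 38.5^2/4 + 48.5^2/4 + 37.5^2/5) - 3*17
     = 0.044118 * 1283.96 - 51
     = 5.645221.
Step 4: Ties present; correction factor C = 1 - 18/(16^3 - 16) = 0.995588. Corrected H = 5.645221 / 0.995588 = 5.670236.
Step 5: Under H0, H ~ chi^2(3); p-value = 0.128804.
Step 6: alpha = 0.05. fail to reject H0.

H = 5.6702, df = 3, p = 0.128804, fail to reject H0.


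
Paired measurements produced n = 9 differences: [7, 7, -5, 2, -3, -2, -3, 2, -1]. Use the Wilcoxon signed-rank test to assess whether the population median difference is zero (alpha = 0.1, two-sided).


Step 1: Drop any zero differences (none here) and take |d_i|.
|d| = [7, 7, 5, 2, 3, 2, 3, 2, 1]
Step 2: Midrank |d_i| (ties get averaged ranks).
ranks: |7|->8.5, |7|->8.5, |5|->7, |2|->3, |3|->5.5, |2|->3, |3|->5.5, |2|->3, |1|->1
Step 3: Attach original signs; sum ranks with positive sign and with negative sign.
W+ = 8.5 + 8.5 + 3 + 3 = 23
W- = 7 + 5.5 + 3 + 5.5 + 1 = 22
(Check: W+ + W- = 45 should equal n(n+1)/2 = 45.)
Step 4: Test statistic W = min(W+, W-) = 22.
Step 5: Ties in |d|, so use the tie-corrected normal approximation.
        E[W] = n(n+1)/4 = 9*10/4 = 22.5.
        Tie groups: |d|=2 (t=3), |d|=3 (t=2), |d|=7 (t=2); sum(t^3 - t) = 36.
        Var[W] = n(n+1)(2n+1)/24 - sum(t^3-t)/48 = 1710/24 - 36/48 = 70.5.
        z = (W - E[W]) / sqrt(Var[W]) = (22 - 22.5) / 8.3964 = -0.0595.
        Two-sided p = 2*Phi(z) = 0.952515.
Step 6: alpha = 0.1. fail to reject H0.

W+ = 23, W- = 22, W = min = 22, p = 0.952515, fail to reject H0.


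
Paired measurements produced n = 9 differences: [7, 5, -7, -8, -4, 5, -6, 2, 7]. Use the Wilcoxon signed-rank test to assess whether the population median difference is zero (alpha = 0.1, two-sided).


Step 1: Drop any zero differences (none here) and take |d_i|.
|d| = [7, 5, 7, 8, 4, 5, 6, 2, 7]
Step 2: Midrank |d_i| (ties get averaged ranks).
ranks: |7|->7, |5|->3.5, |7|->7, |8|->9, |4|->2, |5|->3.5, |6|->5, |2|->1, |7|->7
Step 3: Attach original signs; sum ranks with positive sign and with negative sign.
W+ = 7 + 3.5 + 3.5 + 1 + 7 = 22
W- = 7 + 9 + 2 + 5 = 23
(Check: W+ + W- = 45 should equal n(n+1)/2 = 45.)
Step 4: Test statistic W = min(W+, W-) = 22.
Step 5: Ties in |d|, so use the tie-corrected normal approximation.
        E[W] = n(n+1)/4 = 9*10/4 = 22.5.
        Tie groups: |d|=5 (t=2), |d|=7 (t=3); sum(t^3 - t) = 30.
        Var[W] = n(n+1)(2n+1)/24 - sum(t^3-t)/48 = 1710/24 - 30/48 = 70.625.
        z = (W - E[W]) / sqrt(Var[W]) = (22 - 22.5) / 8.4039 = -0.0595.
        Two-sided p = 2*Phi(z) = 0.952557.
Step 6: alpha = 0.1. fail to reject H0.

W+ = 22, W- = 23, W = min = 22, p = 0.952557, fail to reject H0.


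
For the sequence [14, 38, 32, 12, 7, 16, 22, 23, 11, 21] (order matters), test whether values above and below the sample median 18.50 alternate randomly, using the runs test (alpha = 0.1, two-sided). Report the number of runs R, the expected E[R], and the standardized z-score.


Step 1: Compute median = 18.50; label A = above, B = below.
Labels in order: BAABBBAABA  (n_A = 5, n_B = 5)
Step 2: Count runs R = 6.
Step 3: Under H0 (random ordering), E[R] = 2*n_A*n_B/(n_A+n_B) + 1 = 2*5*5/10 + 1 = 6.0000.
        Var[R] = 2*n_A*n_B*(2*n_A*n_B - n_A - n_B) / ((n_A+n_B)^2 * (n_A+n_B-1)) = 2000/900 = 2.2222.
        SD[R] = 1.4907.
Step 4: R = E[R], so z = 0 with no continuity correction.
Step 5: Two-sided p-value via normal approximation = 2*(1 - Phi(|z|)) = 1.000000.
Step 6: alpha = 0.1. fail to reject H0.

R = 6, z = 0.0000, p = 1.000000, fail to reject H0.


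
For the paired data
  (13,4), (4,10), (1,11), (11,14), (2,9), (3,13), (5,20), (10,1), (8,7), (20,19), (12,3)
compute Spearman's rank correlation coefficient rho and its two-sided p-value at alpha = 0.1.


Step 1: Rank x and y separately (midranks; no ties here).
rank(x): 13->10, 4->4, 1->1, 11->8, 2->2, 3->3, 5->5, 10->7, 8->6, 20->11, 12->9
rank(y): 4->3, 10->6, 11->7, 14->9, 9->5, 13->8, 20->11, 1->1, 7->4, 19->10, 3->2
Step 2: d_i = R_x(i) - R_y(i); compute d_i^2.
  (10-3)^2=49, (4-6)^2=4, (1-7)^2=36, (8-9)^2=1, (2-5)^2=9, (3-8)^2=25, (5-11)^2=36, (7-1)^2=36, (6-4)^2=4, (11-10)^2=1, (9-2)^2=49
sum(d^2) = 250.
Step 3: rho = 1 - 6*250 / (11*(11^2 - 1)) = 1 - 1500/1320 = -0.136364.
Step 4: Under H0, t = rho * sqrt((n-2)/(1-rho^2)) = -0.4129 ~ t(9).
Step 5: Two-sided p-value from the t-distribution with 9 df = 0.689309.
Step 6: alpha = 0.1. fail to reject H0.

rho = -0.1364, p = 0.689309, fail to reject H0 at alpha = 0.1.


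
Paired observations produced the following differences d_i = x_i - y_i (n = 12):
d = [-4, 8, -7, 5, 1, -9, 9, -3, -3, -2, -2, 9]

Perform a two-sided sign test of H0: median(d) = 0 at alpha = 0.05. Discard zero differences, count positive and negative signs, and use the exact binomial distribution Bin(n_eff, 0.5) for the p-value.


Step 1: Discard zero differences. Original n = 12; n_eff = number of nonzero differences = 12.
Nonzero differences (with sign): -4, +8, -7, +5, +1, -9, +9, -3, -3, -2, -2, +9
Step 2: Count signs: positive = 5, negative = 7.
Step 3: Under H0: P(positive) = 0.5, so the number of positives S ~ Bin(12, 0.5).
Step 4: Two-sided exact p-value = sum of Bin(12,0.5) probabilities at or below the observed probability = 0.774414.
Step 5: alpha = 0.05. fail to reject H0.

n_eff = 12, pos = 5, neg = 7, p = 0.774414, fail to reject H0.


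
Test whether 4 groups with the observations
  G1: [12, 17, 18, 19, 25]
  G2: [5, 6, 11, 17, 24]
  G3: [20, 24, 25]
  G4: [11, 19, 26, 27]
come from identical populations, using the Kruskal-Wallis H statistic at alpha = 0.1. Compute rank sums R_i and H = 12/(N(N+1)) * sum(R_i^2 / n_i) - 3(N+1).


Step 1: Combine all N = 17 observations and assign midranks.
sorted (value, group, rank): (5,G2,1), (6,G2,2), (11,G2,3.5), (11,G4,3.5), (12,G1,5), (17,G1,6.5), (17,G2,6.5), (18,G1,8), (19,G1,9.5), (19,G4,9.5), (20,G3,11), (24,G2,12.5), (24,G3,12.5), (25,G1,14.5), (25,G3,14.5), (26,G4,16), (27,G4,17)
Step 2: Sum ranks within each group.
R_1 = 43.5 (n_1 = 5)
R_2 = 25.5 (n_2 = 5)
R_3 = 38 (n_3 = 3)
R_4 = 46 (n_4 = 4)
Step 3: H = 12/(N(N+1)) * sum(R_i^2/n_i) - 3(N+1)
     = 12/(17*18) * (43.5^2/5 + 25.5^2/5 + 38^2/3 + 46^2/4) - 3*18
     = 0.039216 * 1518.83 - 54
     = 5.562092.
Step 4: Ties present; correction factor C = 1 - 30/(17^3 - 17) = 0.993873. Corrected H = 5.562092 / 0.993873 = 5.596383.
Step 5: Under H0, H ~ chi^2(3); p-value = 0.132986.
Step 6: alpha = 0.1. fail to reject H0.

H = 5.5964, df = 3, p = 0.132986, fail to reject H0.


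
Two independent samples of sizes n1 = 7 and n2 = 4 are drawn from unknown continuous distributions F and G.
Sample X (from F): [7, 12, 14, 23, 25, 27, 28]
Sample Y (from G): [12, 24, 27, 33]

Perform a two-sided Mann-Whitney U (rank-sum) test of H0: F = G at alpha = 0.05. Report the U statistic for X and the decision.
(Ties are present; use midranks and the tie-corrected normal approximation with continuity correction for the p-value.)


Step 1: Combine and sort all 11 observations; assign midranks.
sorted (value, group): (7,X), (12,X), (12,Y), (14,X), (23,X), (24,Y), (25,X), (27,X), (27,Y), (28,X), (33,Y)
ranks: 7->1, 12->2.5, 12->2.5, 14->4, 23->5, 24->6, 25->7, 27->8.5, 27->8.5, 28->10, 33->11
Step 2: Rank sum for X: R1 = 1 + 2.5 + 4 + 5 + 7 + 8.5 + 10 = 38.
Step 3: U_X = R1 - n1(n1+1)/2 = 38 - 7*8/2 = 38 - 28 = 10.
       U_Y = n1*n2 - U_X = 28 - 10 = 18.
Step 4: Ties are present, so use the tie-corrected normal approximation (with continuity correction) for the p-value.
Step 5: p-value = 0.506393; compare to alpha = 0.05. fail to reject H0.

U_X = 10, p = 0.506393, fail to reject H0 at alpha = 0.05.


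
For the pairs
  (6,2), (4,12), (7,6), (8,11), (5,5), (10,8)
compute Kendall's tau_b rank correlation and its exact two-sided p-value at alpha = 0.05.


Step 1: Enumerate the 15 unordered pairs (i,j) with i<j and classify each by sign(x_j-x_i) * sign(y_j-y_i).
  (1,2):dx=-2,dy=+10->D; (1,3):dx=+1,dy=+4->C; (1,4):dx=+2,dy=+9->C; (1,5):dx=-1,dy=+3->D
  (1,6):dx=+4,dy=+6->C; (2,3):dx=+3,dy=-6->D; (2,4):dx=+4,dy=-1->D; (2,5):dx=+1,dy=-7->D
  (2,6):dx=+6,dy=-4->D; (3,4):dx=+1,dy=+5->C; (3,5):dx=-2,dy=-1->C; (3,6):dx=+3,dy=+2->C
  (4,5):dx=-3,dy=-6->C; (4,6):dx=+2,dy=-3->D; (5,6):dx=+5,dy=+3->C
Step 2: C = 8, D = 7, total pairs = 15.
Step 3: tau = (C - D)/(n(n-1)/2) = (8 - 7)/15 = 0.066667.
Step 4: Exact two-sided p-value (enumerate n! = 720 permutations of y under H0): p = 1.000000.
Step 5: alpha = 0.05. fail to reject H0.

tau_b = 0.0667 (C=8, D=7), p = 1.000000, fail to reject H0.


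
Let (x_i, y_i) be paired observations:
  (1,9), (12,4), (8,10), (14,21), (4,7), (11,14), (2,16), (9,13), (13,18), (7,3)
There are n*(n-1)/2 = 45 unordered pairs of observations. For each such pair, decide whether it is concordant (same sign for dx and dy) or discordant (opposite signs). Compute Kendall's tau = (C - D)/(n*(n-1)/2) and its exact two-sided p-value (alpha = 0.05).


Step 1: Enumerate the 45 unordered pairs (i,j) with i<j and classify each by sign(x_j-x_i) * sign(y_j-y_i).
  (1,2):dx=+11,dy=-5->D; (1,3):dx=+7,dy=+1->C; (1,4):dx=+13,dy=+12->C; (1,5):dx=+3,dy=-2->D
  (1,6):dx=+10,dy=+5->C; (1,7):dx=+1,dy=+7->C; (1,8):dx=+8,dy=+4->C; (1,9):dx=+12,dy=+9->C
  (1,10):dx=+6,dy=-6->D; (2,3):dx=-4,dy=+6->D; (2,4):dx=+2,dy=+17->C; (2,5):dx=-8,dy=+3->D
  (2,6):dx=-1,dy=+10->D; (2,7):dx=-10,dy=+12->D; (2,8):dx=-3,dy=+9->D; (2,9):dx=+1,dy=+14->C
  (2,10):dx=-5,dy=-1->C; (3,4):dx=+6,dy=+11->C; (3,5):dx=-4,dy=-3->C; (3,6):dx=+3,dy=+4->C
  (3,7):dx=-6,dy=+6->D; (3,8):dx=+1,dy=+3->C; (3,9):dx=+5,dy=+8->C; (3,10):dx=-1,dy=-7->C
  (4,5):dx=-10,dy=-14->C; (4,6):dx=-3,dy=-7->C; (4,7):dx=-12,dy=-5->C; (4,8):dx=-5,dy=-8->C
  (4,9):dx=-1,dy=-3->C; (4,10):dx=-7,dy=-18->C; (5,6):dx=+7,dy=+7->C; (5,7):dx=-2,dy=+9->D
  (5,8):dx=+5,dy=+6->C; (5,9):dx=+9,dy=+11->C; (5,10):dx=+3,dy=-4->D; (6,7):dx=-9,dy=+2->D
  (6,8):dx=-2,dy=-1->C; (6,9):dx=+2,dy=+4->C; (6,10):dx=-4,dy=-11->C; (7,8):dx=+7,dy=-3->D
  (7,9):dx=+11,dy=+2->C; (7,10):dx=+5,dy=-13->D; (8,9):dx=+4,dy=+5->C; (8,10):dx=-2,dy=-10->C
  (9,10):dx=-6,dy=-15->C
Step 2: C = 31, D = 14, total pairs = 45.
Step 3: tau = (C - D)/(n(n-1)/2) = (31 - 14)/45 = 0.377778.
Step 4: Exact two-sided p-value (enumerate n! = 3628800 permutations of y under H0): p = 0.155742.
Step 5: alpha = 0.05. fail to reject H0.

tau_b = 0.3778 (C=31, D=14), p = 0.155742, fail to reject H0.


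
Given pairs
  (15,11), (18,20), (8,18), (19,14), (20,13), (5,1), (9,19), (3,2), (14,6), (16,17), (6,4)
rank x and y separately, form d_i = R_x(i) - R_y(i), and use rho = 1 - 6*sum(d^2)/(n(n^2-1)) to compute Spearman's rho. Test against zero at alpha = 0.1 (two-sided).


Step 1: Rank x and y separately (midranks; no ties here).
rank(x): 15->7, 18->9, 8->4, 19->10, 20->11, 5->2, 9->5, 3->1, 14->6, 16->8, 6->3
rank(y): 11->5, 20->11, 18->9, 14->7, 13->6, 1->1, 19->10, 2->2, 6->4, 17->8, 4->3
Step 2: d_i = R_x(i) - R_y(i); compute d_i^2.
  (7-5)^2=4, (9-11)^2=4, (4-9)^2=25, (10-7)^2=9, (11-6)^2=25, (2-1)^2=1, (5-10)^2=25, (1-2)^2=1, (6-4)^2=4, (8-8)^2=0, (3-3)^2=0
sum(d^2) = 98.
Step 3: rho = 1 - 6*98 / (11*(11^2 - 1)) = 1 - 588/1320 = 0.554545.
Step 4: Under H0, t = rho * sqrt((n-2)/(1-rho^2)) = 1.9992 ~ t(9).
Step 5: Two-sided p-value from the t-distribution with 9 df = 0.076652.
Step 6: alpha = 0.1. reject H0.

rho = 0.5545, p = 0.076652, reject H0 at alpha = 0.1.


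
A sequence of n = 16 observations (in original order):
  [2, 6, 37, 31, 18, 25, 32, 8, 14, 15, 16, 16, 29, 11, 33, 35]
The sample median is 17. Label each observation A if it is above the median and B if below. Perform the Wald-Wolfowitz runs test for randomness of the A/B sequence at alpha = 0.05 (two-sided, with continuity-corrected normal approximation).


Step 1: Compute median = 17; label A = above, B = below.
Labels in order: BBAAAAABBBBBABAA  (n_A = 8, n_B = 8)
Step 2: Count runs R = 6.
Step 3: Under H0 (random ordering), E[R] = 2*n_A*n_B/(n_A+n_B) + 1 = 2*8*8/16 + 1 = 9.0000.
        Var[R] = 2*n_A*n_B*(2*n_A*n_B - n_A - n_B) / ((n_A+n_B)^2 * (n_A+n_B-1)) = 14336/3840 = 3.7333.
        SD[R] = 1.9322.
Step 4: Continuity-corrected z = (R + 0.5 - E[R]) / SD[R] = (6 + 0.5 - 9.0000) / 1.9322 = -1.2939.
Step 5: Two-sided p-value via normal approximation = 2*(1 - Phi(|z|)) = 0.195709.
Step 6: alpha = 0.05. fail to reject H0.

R = 6, z = -1.2939, p = 0.195709, fail to reject H0.


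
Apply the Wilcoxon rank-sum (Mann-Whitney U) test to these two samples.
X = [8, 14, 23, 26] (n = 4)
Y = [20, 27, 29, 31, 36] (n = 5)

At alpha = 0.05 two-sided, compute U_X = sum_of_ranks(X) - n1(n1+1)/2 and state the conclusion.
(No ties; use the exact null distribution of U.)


Step 1: Combine and sort all 9 observations; assign midranks.
sorted (value, group): (8,X), (14,X), (20,Y), (23,X), (26,X), (27,Y), (29,Y), (31,Y), (36,Y)
ranks: 8->1, 14->2, 20->3, 23->4, 26->5, 27->6, 29->7, 31->8, 36->9
Step 2: Rank sum for X: R1 = 1 + 2 + 4 + 5 = 12.
Step 3: U_X = R1 - n1(n1+1)/2 = 12 - 4*5/2 = 12 - 10 = 2.
       U_Y = n1*n2 - U_X = 20 - 2 = 18.
Step 4: No ties, so the exact null distribution of U (based on enumerating the C(9,4) = 126 equally likely rank assignments) gives the two-sided p-value.
Step 5: p-value = 0.063492; compare to alpha = 0.05. fail to reject H0.

U_X = 2, p = 0.063492, fail to reject H0 at alpha = 0.05.


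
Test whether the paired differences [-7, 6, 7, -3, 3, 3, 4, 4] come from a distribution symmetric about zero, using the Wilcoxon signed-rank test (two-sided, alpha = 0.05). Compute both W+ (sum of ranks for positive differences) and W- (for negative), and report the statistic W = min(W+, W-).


Step 1: Drop any zero differences (none here) and take |d_i|.
|d| = [7, 6, 7, 3, 3, 3, 4, 4]
Step 2: Midrank |d_i| (ties get averaged ranks).
ranks: |7|->7.5, |6|->6, |7|->7.5, |3|->2, |3|->2, |3|->2, |4|->4.5, |4|->4.5
Step 3: Attach original signs; sum ranks with positive sign and with negative sign.
W+ = 6 + 7.5 + 2 + 2 + 4.5 + 4.5 = 26.5
W- = 7.5 + 2 = 9.5
(Check: W+ + W- = 36 should equal n(n+1)/2 = 36.)
Step 4: Test statistic W = min(W+, W-) = 9.5.
Step 5: Ties in |d|, so use the tie-corrected normal approximation.
        E[W] = n(n+1)/4 = 8*9/4 = 18.
        Tie groups: |d|=3 (t=3), |d|=4 (t=2), |d|=7 (t=2); sum(t^3 - t) = 36.
        Var[W] = n(n+1)(2n+1)/24 - sum(t^3-t)/48 = 1224/24 - 36/48 = 50.25.
        z = (W - E[W]) / sqrt(Var[W]) = (9.5 - 18) / 7.0887 = -1.1991.
        Two-sided p = 2*Phi(z) = 0.230494.
Step 6: alpha = 0.05. fail to reject H0.

W+ = 26.5, W- = 9.5, W = min = 9.5, p = 0.230494, fail to reject H0.


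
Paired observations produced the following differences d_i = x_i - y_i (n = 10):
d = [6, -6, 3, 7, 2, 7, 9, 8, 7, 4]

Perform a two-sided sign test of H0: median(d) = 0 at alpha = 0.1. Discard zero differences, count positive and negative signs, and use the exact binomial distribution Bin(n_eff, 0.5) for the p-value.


Step 1: Discard zero differences. Original n = 10; n_eff = number of nonzero differences = 10.
Nonzero differences (with sign): +6, -6, +3, +7, +2, +7, +9, +8, +7, +4
Step 2: Count signs: positive = 9, negative = 1.
Step 3: Under H0: P(positive) = 0.5, so the number of positives S ~ Bin(10, 0.5).
Step 4: Two-sided exact p-value = sum of Bin(10,0.5) probabilities at or below the observed probability = 0.021484.
Step 5: alpha = 0.1. reject H0.

n_eff = 10, pos = 9, neg = 1, p = 0.021484, reject H0.


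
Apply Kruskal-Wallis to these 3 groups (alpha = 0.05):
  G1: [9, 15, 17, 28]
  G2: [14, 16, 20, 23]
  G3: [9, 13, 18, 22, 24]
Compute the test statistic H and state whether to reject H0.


Step 1: Combine all N = 13 observations and assign midranks.
sorted (value, group, rank): (9,G1,1.5), (9,G3,1.5), (13,G3,3), (14,G2,4), (15,G1,5), (16,G2,6), (17,G1,7), (18,G3,8), (20,G2,9), (22,G3,10), (23,G2,11), (24,G3,12), (28,G1,13)
Step 2: Sum ranks within each group.
R_1 = 26.5 (n_1 = 4)
R_2 = 30 (n_2 = 4)
R_3 = 34.5 (n_3 = 5)
Step 3: H = 12/(N(N+1)) * sum(R_i^2/n_i) - 3(N+1)
     = 12/(13*14) * (26.5^2/4 + 30^2/4 + 34.5^2/5) - 3*14
     = 0.065934 * 638.612 - 42
     = 0.106319.
Step 4: Ties present; correction factor C = 1 - 6/(13^3 - 13) = 0.997253. Corrected H = 0.106319 / 0.997253 = 0.106612.
Step 5: Under H0, H ~ chi^2(2); p-value = 0.948090.
Step 6: alpha = 0.05. fail to reject H0.

H = 0.1066, df = 2, p = 0.948090, fail to reject H0.


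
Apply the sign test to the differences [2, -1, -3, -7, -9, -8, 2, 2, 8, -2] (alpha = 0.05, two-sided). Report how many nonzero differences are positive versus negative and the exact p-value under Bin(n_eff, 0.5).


Step 1: Discard zero differences. Original n = 10; n_eff = number of nonzero differences = 10.
Nonzero differences (with sign): +2, -1, -3, -7, -9, -8, +2, +2, +8, -2
Step 2: Count signs: positive = 4, negative = 6.
Step 3: Under H0: P(positive) = 0.5, so the number of positives S ~ Bin(10, 0.5).
Step 4: Two-sided exact p-value = sum of Bin(10,0.5) probabilities at or below the observed probability = 0.753906.
Step 5: alpha = 0.05. fail to reject H0.

n_eff = 10, pos = 4, neg = 6, p = 0.753906, fail to reject H0.


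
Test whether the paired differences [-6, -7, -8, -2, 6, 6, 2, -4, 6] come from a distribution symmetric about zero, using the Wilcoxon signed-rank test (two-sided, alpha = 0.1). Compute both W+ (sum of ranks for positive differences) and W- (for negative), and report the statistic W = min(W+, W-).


Step 1: Drop any zero differences (none here) and take |d_i|.
|d| = [6, 7, 8, 2, 6, 6, 2, 4, 6]
Step 2: Midrank |d_i| (ties get averaged ranks).
ranks: |6|->5.5, |7|->8, |8|->9, |2|->1.5, |6|->5.5, |6|->5.5, |2|->1.5, |4|->3, |6|->5.5
Step 3: Attach original signs; sum ranks with positive sign and with negative sign.
W+ = 5.5 + 5.5 + 1.5 + 5.5 = 18
W- = 5.5 + 8 + 9 + 1.5 + 3 = 27
(Check: W+ + W- = 45 should equal n(n+1)/2 = 45.)
Step 4: Test statistic W = min(W+, W-) = 18.
Step 5: Ties in |d|, so use the tie-corrected normal approximation.
        E[W] = n(n+1)/4 = 9*10/4 = 22.5.
        Tie groups: |d|=2 (t=2), |d|=6 (t=4); sum(t^3 - t) = 66.
        Var[W] = n(n+1)(2n+1)/24 - sum(t^3-t)/48 = 1710/24 - 66/48 = 69.875.
        z = (W - E[W]) / sqrt(Var[W]) = (18 - 22.5) / 8.3591 = -0.5383.
        Two-sided p = 2*Phi(z) = 0.590347.
Step 6: alpha = 0.1. fail to reject H0.

W+ = 18, W- = 27, W = min = 18, p = 0.590347, fail to reject H0.


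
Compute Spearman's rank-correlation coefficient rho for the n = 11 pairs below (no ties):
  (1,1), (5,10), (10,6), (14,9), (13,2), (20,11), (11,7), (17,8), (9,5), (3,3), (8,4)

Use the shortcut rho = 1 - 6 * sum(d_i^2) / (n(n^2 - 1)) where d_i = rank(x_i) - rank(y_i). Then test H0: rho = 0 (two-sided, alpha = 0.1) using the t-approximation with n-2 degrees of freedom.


Step 1: Rank x and y separately (midranks; no ties here).
rank(x): 1->1, 5->3, 10->6, 14->9, 13->8, 20->11, 11->7, 17->10, 9->5, 3->2, 8->4
rank(y): 1->1, 10->10, 6->6, 9->9, 2->2, 11->11, 7->7, 8->8, 5->5, 3->3, 4->4
Step 2: d_i = R_x(i) - R_y(i); compute d_i^2.
  (1-1)^2=0, (3-10)^2=49, (6-6)^2=0, (9-9)^2=0, (8-2)^2=36, (11-11)^2=0, (7-7)^2=0, (10-8)^2=4, (5-5)^2=0, (2-3)^2=1, (4-4)^2=0
sum(d^2) = 90.
Step 3: rho = 1 - 6*90 / (11*(11^2 - 1)) = 1 - 540/1320 = 0.590909.
Step 4: Under H0, t = rho * sqrt((n-2)/(1-rho^2)) = 2.1974 ~ t(9).
Step 5: Two-sided p-value from the t-distribution with 9 df = 0.055576.
Step 6: alpha = 0.1. reject H0.

rho = 0.5909, p = 0.055576, reject H0 at alpha = 0.1.


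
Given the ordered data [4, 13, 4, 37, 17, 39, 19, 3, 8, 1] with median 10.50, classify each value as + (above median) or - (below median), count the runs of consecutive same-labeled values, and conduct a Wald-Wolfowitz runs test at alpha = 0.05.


Step 1: Compute median = 10.50; label A = above, B = below.
Labels in order: BABAAAABBB  (n_A = 5, n_B = 5)
Step 2: Count runs R = 5.
Step 3: Under H0 (random ordering), E[R] = 2*n_A*n_B/(n_A+n_B) + 1 = 2*5*5/10 + 1 = 6.0000.
        Var[R] = 2*n_A*n_B*(2*n_A*n_B - n_A - n_B) / ((n_A+n_B)^2 * (n_A+n_B-1)) = 2000/900 = 2.2222.
        SD[R] = 1.4907.
Step 4: Continuity-corrected z = (R + 0.5 - E[R]) / SD[R] = (5 + 0.5 - 6.0000) / 1.4907 = -0.3354.
Step 5: Two-sided p-value via normal approximation = 2*(1 - Phi(|z|)) = 0.737316.
Step 6: alpha = 0.05. fail to reject H0.

R = 5, z = -0.3354, p = 0.737316, fail to reject H0.


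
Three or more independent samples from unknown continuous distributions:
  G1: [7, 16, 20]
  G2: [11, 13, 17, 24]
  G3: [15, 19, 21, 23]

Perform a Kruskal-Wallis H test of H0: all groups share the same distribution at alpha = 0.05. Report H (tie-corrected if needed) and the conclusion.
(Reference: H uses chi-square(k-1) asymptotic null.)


Step 1: Combine all N = 11 observations and assign midranks.
sorted (value, group, rank): (7,G1,1), (11,G2,2), (13,G2,3), (15,G3,4), (16,G1,5), (17,G2,6), (19,G3,7), (20,G1,8), (21,G3,9), (23,G3,10), (24,G2,11)
Step 2: Sum ranks within each group.
R_1 = 14 (n_1 = 3)
R_2 = 22 (n_2 = 4)
R_3 = 30 (n_3 = 4)
Step 3: H = 12/(N(N+1)) * sum(R_i^2/n_i) - 3(N+1)
     = 12/(11*12) * (14^2/3 + 22^2/4 + 30^2/4) - 3*12
     = 0.090909 * 411.333 - 36
     = 1.393939.
Step 4: No ties, so H is used without correction.
Step 5: Under H0, H ~ chi^2(2); p-value = 0.498092.
Step 6: alpha = 0.05. fail to reject H0.

H = 1.3939, df = 2, p = 0.498092, fail to reject H0.


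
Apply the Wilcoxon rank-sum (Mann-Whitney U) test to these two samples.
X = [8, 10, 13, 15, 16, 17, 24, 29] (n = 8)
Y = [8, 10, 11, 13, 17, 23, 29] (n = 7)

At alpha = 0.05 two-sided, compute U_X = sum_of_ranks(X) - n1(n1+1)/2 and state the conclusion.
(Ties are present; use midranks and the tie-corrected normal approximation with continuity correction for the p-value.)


Step 1: Combine and sort all 15 observations; assign midranks.
sorted (value, group): (8,X), (8,Y), (10,X), (10,Y), (11,Y), (13,X), (13,Y), (15,X), (16,X), (17,X), (17,Y), (23,Y), (24,X), (29,X), (29,Y)
ranks: 8->1.5, 8->1.5, 10->3.5, 10->3.5, 11->5, 13->6.5, 13->6.5, 15->8, 16->9, 17->10.5, 17->10.5, 23->12, 24->13, 29->14.5, 29->14.5
Step 2: Rank sum for X: R1 = 1.5 + 3.5 + 6.5 + 8 + 9 + 10.5 + 13 + 14.5 = 66.5.
Step 3: U_X = R1 - n1(n1+1)/2 = 66.5 - 8*9/2 = 66.5 - 36 = 30.5.
       U_Y = n1*n2 - U_X = 56 - 30.5 = 25.5.
Step 4: Ties are present, so use the tie-corrected normal approximation (with continuity correction) for the p-value.
Step 5: p-value = 0.816153; compare to alpha = 0.05. fail to reject H0.

U_X = 30.5, p = 0.816153, fail to reject H0 at alpha = 0.05.


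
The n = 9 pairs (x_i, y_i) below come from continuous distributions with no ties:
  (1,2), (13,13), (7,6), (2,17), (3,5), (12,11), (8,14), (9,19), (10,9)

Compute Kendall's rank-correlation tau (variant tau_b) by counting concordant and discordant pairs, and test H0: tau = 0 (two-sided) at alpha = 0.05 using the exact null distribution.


Step 1: Enumerate the 36 unordered pairs (i,j) with i<j and classify each by sign(x_j-x_i) * sign(y_j-y_i).
  (1,2):dx=+12,dy=+11->C; (1,3):dx=+6,dy=+4->C; (1,4):dx=+1,dy=+15->C; (1,5):dx=+2,dy=+3->C
  (1,6):dx=+11,dy=+9->C; (1,7):dx=+7,dy=+12->C; (1,8):dx=+8,dy=+17->C; (1,9):dx=+9,dy=+7->C
  (2,3):dx=-6,dy=-7->C; (2,4):dx=-11,dy=+4->D; (2,5):dx=-10,dy=-8->C; (2,6):dx=-1,dy=-2->C
  (2,7):dx=-5,dy=+1->D; (2,8):dx=-4,dy=+6->D; (2,9):dx=-3,dy=-4->C; (3,4):dx=-5,dy=+11->D
  (3,5):dx=-4,dy=-1->C; (3,6):dx=+5,dy=+5->C; (3,7):dx=+1,dy=+8->C; (3,8):dx=+2,dy=+13->C
  (3,9):dx=+3,dy=+3->C; (4,5):dx=+1,dy=-12->D; (4,6):dx=+10,dy=-6->D; (4,7):dx=+6,dy=-3->D
  (4,8):dx=+7,dy=+2->C; (4,9):dx=+8,dy=-8->D; (5,6):dx=+9,dy=+6->C; (5,7):dx=+5,dy=+9->C
  (5,8):dx=+6,dy=+14->C; (5,9):dx=+7,dy=+4->C; (6,7):dx=-4,dy=+3->D; (6,8):dx=-3,dy=+8->D
  (6,9):dx=-2,dy=-2->C; (7,8):dx=+1,dy=+5->C; (7,9):dx=+2,dy=-5->D; (8,9):dx=+1,dy=-10->D
Step 2: C = 24, D = 12, total pairs = 36.
Step 3: tau = (C - D)/(n(n-1)/2) = (24 - 12)/36 = 0.333333.
Step 4: Exact two-sided p-value (enumerate n! = 362880 permutations of y under H0): p = 0.259518.
Step 5: alpha = 0.05. fail to reject H0.

tau_b = 0.3333 (C=24, D=12), p = 0.259518, fail to reject H0.


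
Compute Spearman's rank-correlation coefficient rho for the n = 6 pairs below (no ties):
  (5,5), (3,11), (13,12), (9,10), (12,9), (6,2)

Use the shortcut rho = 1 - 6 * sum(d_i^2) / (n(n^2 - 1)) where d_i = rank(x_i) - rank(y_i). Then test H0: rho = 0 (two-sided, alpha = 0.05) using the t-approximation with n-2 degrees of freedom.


Step 1: Rank x and y separately (midranks; no ties here).
rank(x): 5->2, 3->1, 13->6, 9->4, 12->5, 6->3
rank(y): 5->2, 11->5, 12->6, 10->4, 9->3, 2->1
Step 2: d_i = R_x(i) - R_y(i); compute d_i^2.
  (2-2)^2=0, (1-5)^2=16, (6-6)^2=0, (4-4)^2=0, (5-3)^2=4, (3-1)^2=4
sum(d^2) = 24.
Step 3: rho = 1 - 6*24 / (6*(6^2 - 1)) = 1 - 144/210 = 0.314286.
Step 4: Under H0, t = rho * sqrt((n-2)/(1-rho^2)) = 0.6621 ~ t(4).
Step 5: Two-sided p-value from the t-distribution with 4 df = 0.544093.
Step 6: alpha = 0.05. fail to reject H0.

rho = 0.3143, p = 0.544093, fail to reject H0 at alpha = 0.05.


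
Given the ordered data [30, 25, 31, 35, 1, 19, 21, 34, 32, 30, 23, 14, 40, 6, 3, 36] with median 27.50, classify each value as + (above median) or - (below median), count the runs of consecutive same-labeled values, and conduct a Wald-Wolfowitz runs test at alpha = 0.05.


Step 1: Compute median = 27.50; label A = above, B = below.
Labels in order: ABAABBBAAABBABBA  (n_A = 8, n_B = 8)
Step 2: Count runs R = 9.
Step 3: Under H0 (random ordering), E[R] = 2*n_A*n_B/(n_A+n_B) + 1 = 2*8*8/16 + 1 = 9.0000.
        Var[R] = 2*n_A*n_B*(2*n_A*n_B - n_A - n_B) / ((n_A+n_B)^2 * (n_A+n_B-1)) = 14336/3840 = 3.7333.
        SD[R] = 1.9322.
Step 4: R = E[R], so z = 0 with no continuity correction.
Step 5: Two-sided p-value via normal approximation = 2*(1 - Phi(|z|)) = 1.000000.
Step 6: alpha = 0.05. fail to reject H0.

R = 9, z = 0.0000, p = 1.000000, fail to reject H0.


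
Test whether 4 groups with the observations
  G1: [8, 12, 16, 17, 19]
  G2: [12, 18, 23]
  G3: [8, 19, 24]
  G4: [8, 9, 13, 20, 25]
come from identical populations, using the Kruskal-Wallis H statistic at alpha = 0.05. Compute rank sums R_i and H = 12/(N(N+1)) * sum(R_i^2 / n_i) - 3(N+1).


Step 1: Combine all N = 16 observations and assign midranks.
sorted (value, group, rank): (8,G1,2), (8,G3,2), (8,G4,2), (9,G4,4), (12,G1,5.5), (12,G2,5.5), (13,G4,7), (16,G1,8), (17,G1,9), (18,G2,10), (19,G1,11.5), (19,G3,11.5), (20,G4,13), (23,G2,14), (24,G3,15), (25,G4,16)
Step 2: Sum ranks within each group.
R_1 = 36 (n_1 = 5)
R_2 = 29.5 (n_2 = 3)
R_3 = 28.5 (n_3 = 3)
R_4 = 42 (n_4 = 5)
Step 3: H = 12/(N(N+1)) * sum(R_i^2/n_i) - 3(N+1)
     = 12/(16*17) * (36^2/5 + 29.5^2/3 + 28.5^2/3 + 42^2/5) - 3*17
     = 0.044118 * 1172.83 - 51
     = 0.742647.
Step 4: Ties present; correction factor C = 1 - 36/(16^3 - 16) = 0.991176. Corrected H = 0.742647 / 0.991176 = 0.749258.
Step 5: Under H0, H ~ chi^2(3); p-value = 0.861561.
Step 6: alpha = 0.05. fail to reject H0.

H = 0.7493, df = 3, p = 0.861561, fail to reject H0.


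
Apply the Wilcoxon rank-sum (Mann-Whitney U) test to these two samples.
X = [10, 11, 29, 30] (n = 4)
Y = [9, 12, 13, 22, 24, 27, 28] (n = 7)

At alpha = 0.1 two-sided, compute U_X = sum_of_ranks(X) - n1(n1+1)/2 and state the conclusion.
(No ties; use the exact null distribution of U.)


Step 1: Combine and sort all 11 observations; assign midranks.
sorted (value, group): (9,Y), (10,X), (11,X), (12,Y), (13,Y), (22,Y), (24,Y), (27,Y), (28,Y), (29,X), (30,X)
ranks: 9->1, 10->2, 11->3, 12->4, 13->5, 22->6, 24->7, 27->8, 28->9, 29->10, 30->11
Step 2: Rank sum for X: R1 = 2 + 3 + 10 + 11 = 26.
Step 3: U_X = R1 - n1(n1+1)/2 = 26 - 4*5/2 = 26 - 10 = 16.
       U_Y = n1*n2 - U_X = 28 - 16 = 12.
Step 4: No ties, so the exact null distribution of U (based on enumerating the C(11,4) = 330 equally likely rank assignments) gives the two-sided p-value.
Step 5: p-value = 0.787879; compare to alpha = 0.1. fail to reject H0.

U_X = 16, p = 0.787879, fail to reject H0 at alpha = 0.1.
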